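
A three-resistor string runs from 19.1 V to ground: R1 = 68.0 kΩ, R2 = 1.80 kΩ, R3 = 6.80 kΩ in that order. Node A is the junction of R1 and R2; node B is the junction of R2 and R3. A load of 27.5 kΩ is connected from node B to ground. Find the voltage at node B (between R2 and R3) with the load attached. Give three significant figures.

At node B, R3 is in parallel with the load: R3‖R_L = 5.452 kΩ.
Below node A the resistance is R2 + (R3‖R_L) = 7.252 kΩ, so V_A = 19.1 × 7.252/75.25 = 1.841 V.
Then V_B = V_A × (R3‖R_L)/(R2 + R3‖R_L) = 1.841 × 5.452/7.252 = 1.38 V.

V ≈ 1.38 V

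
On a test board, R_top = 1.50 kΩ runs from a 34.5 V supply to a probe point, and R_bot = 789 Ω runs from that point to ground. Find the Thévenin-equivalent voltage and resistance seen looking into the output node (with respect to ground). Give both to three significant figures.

V_th = 11.9 V, R_th = 517 Ω

V_th is the open-circuit tap voltage: 34.5 × 789/(1500 + 789) = 11.9 V.
With the supply zeroed, R_top and R_bot appear in parallel from the tap: R_th = R_top‖R_bot = (1500 × 789)/2289 = 517 Ω.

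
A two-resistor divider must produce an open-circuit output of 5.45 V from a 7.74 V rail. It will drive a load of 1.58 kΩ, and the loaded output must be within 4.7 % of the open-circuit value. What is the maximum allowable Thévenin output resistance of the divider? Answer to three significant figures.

Loading drop = R_th/(R_th + R_L) ≤ 0.0470, so R_th ≤ R_L · ε/(1−ε) = 1.58 kΩ × 0.0470/0.9530 = 77.9 Ω.
(Any R1, R2 with R2/(R1+R2) = 0.704 and R1‖R2 ≤ 77.9 Ω will meet the spec.)

R_th ≤ 77.9 Ω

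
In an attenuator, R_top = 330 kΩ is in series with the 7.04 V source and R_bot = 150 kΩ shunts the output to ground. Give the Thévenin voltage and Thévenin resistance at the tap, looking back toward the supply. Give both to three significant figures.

V_th = 2.20 V, R_th = 103 kΩ

V_th is the open-circuit tap voltage: 7.04 × 150/(330 + 150) = 2.20 V.
With the supply zeroed, R_top and R_bot appear in parallel from the tap: R_th = R_top‖R_bot = (330 × 150)/480.0 = 103 kΩ.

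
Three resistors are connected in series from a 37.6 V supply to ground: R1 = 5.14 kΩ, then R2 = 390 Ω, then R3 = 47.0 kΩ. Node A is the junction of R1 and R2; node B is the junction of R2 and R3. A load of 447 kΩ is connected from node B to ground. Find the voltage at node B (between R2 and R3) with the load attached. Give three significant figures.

At node B, R3 is in parallel with the load: R3‖R_L = 42530 Ω.
Below node A the resistance is R2 + (R3‖R_L) = 42920 Ω, so V_A = 37.6 × 42920/48060 = 33.58 V.
Then V_B = V_A × (R3‖R_L)/(R2 + R3‖R_L) = 33.58 × 42530/42920 = 33.3 V.

V ≈ 33.3 V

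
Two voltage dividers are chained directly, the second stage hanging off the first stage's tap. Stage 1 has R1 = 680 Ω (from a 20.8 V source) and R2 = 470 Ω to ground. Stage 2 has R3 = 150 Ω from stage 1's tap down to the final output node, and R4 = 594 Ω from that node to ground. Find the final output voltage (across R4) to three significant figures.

V_out ≈ 4.94 V

Stage 2 presents R3+R4 = 744.0 Ω as a load on stage 1's tap.
Stage 1's lower leg becomes R2‖(R3+R4) = 288.0 Ω, so V_mid = 20.8 × 288.0/968.0 = 6.189 V.
Stage 2 is itself unloaded: V_out = V_mid × R4/(R3+R4) = 6.189 × 594/744.0 = 4.94 V.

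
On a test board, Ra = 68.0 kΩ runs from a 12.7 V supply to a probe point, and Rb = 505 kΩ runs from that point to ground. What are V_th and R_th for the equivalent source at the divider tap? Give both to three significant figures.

V_th is the open-circuit tap voltage: 12.7 × 505/(68.0 + 505) = 11.2 V.
With the supply zeroed, Ra and Rb appear in parallel from the tap: R_th = Ra‖Rb = (68.0 × 505)/573.0 = 59.9 kΩ.

V_th = 11.2 V, R_th = 59.9 kΩ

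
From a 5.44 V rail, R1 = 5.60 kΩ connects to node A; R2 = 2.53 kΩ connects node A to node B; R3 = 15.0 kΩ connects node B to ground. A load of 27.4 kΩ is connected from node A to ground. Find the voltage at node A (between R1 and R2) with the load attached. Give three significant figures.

Below node A the series string R2+R3 = 17.53 kΩ sits in parallel with the 27.4 kΩ load: 10.69 kΩ.
V_A = 5.44 × 10.69/(5.60 + 10.69) = 3.57 V.

V ≈ 3.57 V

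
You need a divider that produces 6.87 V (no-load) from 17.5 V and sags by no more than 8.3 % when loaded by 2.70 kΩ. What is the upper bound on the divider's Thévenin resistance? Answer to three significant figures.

Loading drop = R_th/(R_th + R_L) ≤ 0.0830, so R_th ≤ R_L · ε/(1−ε) = 2.70 kΩ × 0.0830/0.9170 = 244 Ω.
(Any R1, R2 with R2/(R1+R2) = 0.393 and R1‖R2 ≤ 244 Ω will meet the spec.)

R_th ≤ 244 Ω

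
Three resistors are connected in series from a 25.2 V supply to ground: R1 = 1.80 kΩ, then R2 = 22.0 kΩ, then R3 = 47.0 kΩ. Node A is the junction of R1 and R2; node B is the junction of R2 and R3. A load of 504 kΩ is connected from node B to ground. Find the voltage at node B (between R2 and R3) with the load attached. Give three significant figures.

At node B, R3 is in parallel with the load: R3‖R_L = 42.99 kΩ.
Below node A the resistance is R2 + (R3‖R_L) = 64.99 kΩ, so V_A = 25.2 × 64.99/66.79 = 24.52 V.
Then V_B = V_A × (R3‖R_L)/(R2 + R3‖R_L) = 24.52 × 42.99/64.99 = 16.2 V.

V ≈ 16.2 V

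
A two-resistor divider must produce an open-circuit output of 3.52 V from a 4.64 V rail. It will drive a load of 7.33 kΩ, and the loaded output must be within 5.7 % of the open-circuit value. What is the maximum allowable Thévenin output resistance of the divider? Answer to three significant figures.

R_th ≤ 443 Ω

Loading drop = R_th/(R_th + R_L) ≤ 0.0570, so R_th ≤ R_L · ε/(1−ε) = 7.33 kΩ × 0.0570/0.9430 = 443 Ω.
(Any R1, R2 with R2/(R1+R2) = 0.759 and R1‖R2 ≤ 443 Ω will meet the spec.)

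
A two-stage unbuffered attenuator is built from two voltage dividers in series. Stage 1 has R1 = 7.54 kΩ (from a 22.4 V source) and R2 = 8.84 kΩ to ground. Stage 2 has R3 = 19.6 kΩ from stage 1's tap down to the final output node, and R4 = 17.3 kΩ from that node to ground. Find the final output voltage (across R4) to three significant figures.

Stage 2 presents R3+R4 = 36.90 kΩ as a load on stage 1's tap.
Stage 1's lower leg becomes R2‖(R3+R4) = 7.132 kΩ, so V_mid = 22.4 × 7.132/14.67 = 10.89 V.
Stage 2 is itself unloaded: V_out = V_mid × R4/(R3+R4) = 10.89 × 17.3/36.90 = 5.10 V.

V_out ≈ 5.10 V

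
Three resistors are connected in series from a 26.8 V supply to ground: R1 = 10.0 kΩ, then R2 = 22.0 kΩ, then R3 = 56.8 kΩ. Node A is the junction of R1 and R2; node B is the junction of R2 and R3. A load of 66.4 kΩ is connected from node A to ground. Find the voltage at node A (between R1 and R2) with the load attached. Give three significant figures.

V ≈ 21.0 V

Below node A the series string R2+R3 = 78.80 kΩ sits in parallel with the 66.4 kΩ load: 36.04 kΩ.
V_A = 26.8 × 36.04/(10.0 + 36.04) = 21.0 V.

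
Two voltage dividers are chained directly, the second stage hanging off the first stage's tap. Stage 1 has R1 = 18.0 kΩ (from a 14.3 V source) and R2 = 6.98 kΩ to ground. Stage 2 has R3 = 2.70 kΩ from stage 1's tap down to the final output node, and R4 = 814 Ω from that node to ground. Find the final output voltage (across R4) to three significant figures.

Stage 2 presents R3+R4 = 3514 Ω as a load on stage 1's tap.
Stage 1's lower leg becomes R2‖(R3+R4) = 2337 Ω, so V_mid = 14.3 × 2337/20340 = 1.643 V.
Stage 2 is itself unloaded: V_out = V_mid × R4/(R3+R4) = 1.643 × 814/3514 = 0.381 V.

V_out ≈ 0.381 V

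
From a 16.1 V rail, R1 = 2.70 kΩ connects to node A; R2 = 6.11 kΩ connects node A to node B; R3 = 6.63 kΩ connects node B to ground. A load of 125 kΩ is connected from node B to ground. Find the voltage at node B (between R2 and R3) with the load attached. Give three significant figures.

V ≈ 6.71 V

At node B, R3 is in parallel with the load: R3‖R_L = 6.296 kΩ.
Below node A the resistance is R2 + (R3‖R_L) = 12.41 kΩ, so V_A = 16.1 × 12.41/15.11 = 13.22 V.
Then V_B = V_A × (R3‖R_L)/(R2 + R3‖R_L) = 13.22 × 6.296/12.41 = 6.71 V.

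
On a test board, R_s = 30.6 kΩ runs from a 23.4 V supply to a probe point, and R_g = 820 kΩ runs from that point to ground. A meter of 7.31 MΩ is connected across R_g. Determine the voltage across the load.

The load sits in parallel with R_g: R_g‖R_L = (820 × 7310) / (820 + 7310) = 737.3 kΩ.
V_out = 23.4 × 737.3 / (30.6 + 737.3) = 23.4 × 737.3/767.9 = 22.5 V.
(Unloaded it would have been 22.6 V.)

V_out ≈ 22.5 V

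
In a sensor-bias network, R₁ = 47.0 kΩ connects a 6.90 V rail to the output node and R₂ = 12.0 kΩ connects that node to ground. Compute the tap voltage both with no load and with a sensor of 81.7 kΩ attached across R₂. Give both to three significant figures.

Open-circuit: V = 6.90 × 12.0/(47.0 + 12.0) = 1.40 V.
With the load, R₂ becomes R₂‖R_L = 10.46 kΩ, so V = 6.90 × 10.46/57.46 = 1.26 V.

Unloaded: 1.40 V; loaded: 1.26 V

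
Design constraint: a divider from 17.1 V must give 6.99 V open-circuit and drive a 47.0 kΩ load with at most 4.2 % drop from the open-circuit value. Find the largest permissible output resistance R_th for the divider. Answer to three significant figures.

R_th ≤ 2.06 kΩ

Loading drop = R_th/(R_th + R_L) ≤ 0.0420, so R_th ≤ R_L · ε/(1−ε) = 47.0 kΩ × 0.0420/0.9580 = 2.06 kΩ.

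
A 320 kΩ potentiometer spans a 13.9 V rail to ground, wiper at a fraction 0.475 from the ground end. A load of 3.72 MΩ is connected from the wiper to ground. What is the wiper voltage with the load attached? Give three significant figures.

V ≈ 6.46 V

The wiper splits the pot into (1−α)R = 168.0 kΩ above and αR = 152.0 kΩ below.
Lower section ‖ load = 146.0 kΩ.
V_wiper = 13.9 × 146.0/(168.0 + 146.0) = 6.46 V.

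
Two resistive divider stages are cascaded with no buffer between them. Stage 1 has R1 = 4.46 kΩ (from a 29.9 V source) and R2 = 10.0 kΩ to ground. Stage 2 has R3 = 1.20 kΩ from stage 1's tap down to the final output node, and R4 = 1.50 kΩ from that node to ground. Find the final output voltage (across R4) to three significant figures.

Stage 2 presents R3+R4 = 2.700 kΩ as a load on stage 1's tap.
Stage 1's lower leg becomes R2‖(R3+R4) = 2.126 kΩ, so V_mid = 29.9 × 2.126/6.586 = 9.652 V.
Stage 2 is itself unloaded: V_out = V_mid × R4/(R3+R4) = 9.652 × 1.50/2.700 = 5.36 V.

V_out ≈ 5.36 V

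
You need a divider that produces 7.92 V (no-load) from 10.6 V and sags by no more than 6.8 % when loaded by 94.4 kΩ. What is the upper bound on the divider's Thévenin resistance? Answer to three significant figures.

R_th ≤ 6.89 kΩ

Loading drop = R_th/(R_th + R_L) ≤ 0.0680, so R_th ≤ R_L · ε/(1−ε) = 94.4 kΩ × 0.0680/0.9320 = 6.89 kΩ.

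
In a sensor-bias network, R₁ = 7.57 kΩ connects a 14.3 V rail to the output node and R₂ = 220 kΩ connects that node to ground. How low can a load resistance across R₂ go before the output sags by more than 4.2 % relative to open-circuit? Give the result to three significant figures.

Output resistance R_th = R₁‖R₂ = (7.57 × 220)/227.6 = 7.318 kΩ.
The fractional drop is R_th/(R_th + R_L); requiring this ≤ 0.0420 gives R_L ≥ R_th(1/0.0420 − 1) = 7.318 × 22.81 = 167 kΩ.

R_L(min) ≈ 167 kΩ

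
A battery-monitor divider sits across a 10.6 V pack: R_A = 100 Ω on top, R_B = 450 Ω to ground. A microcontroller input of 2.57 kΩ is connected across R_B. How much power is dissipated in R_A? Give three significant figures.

P ≈ 48.2 mW

Total resistance from the source is R_A + (R_B‖R_L) = 482.9 Ω, so I = 10.6/482.9 Ω = 21.95 mA.
P = I²·R_A = (21.95 mA)² × 100 Ω = 48.2 mW.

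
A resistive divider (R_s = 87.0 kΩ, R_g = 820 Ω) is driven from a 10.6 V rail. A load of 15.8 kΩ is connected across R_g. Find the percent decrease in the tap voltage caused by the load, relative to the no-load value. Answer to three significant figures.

The divider's output (Thévenin) resistance is R_s‖R_g = 812.3 Ω.
Fractional drop under load = R_th/(R_th + R_L) = 812.3 / (812.3 + 15800) = 0.04890.
So the output falls by 4.89 %.

4.89 %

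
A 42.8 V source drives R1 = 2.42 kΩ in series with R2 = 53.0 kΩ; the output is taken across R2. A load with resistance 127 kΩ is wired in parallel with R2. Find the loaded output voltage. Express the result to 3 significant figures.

The load sits in parallel with R2: R2‖R_L = (53.0 × 127) / (53.0 + 127) = 37.39 kΩ.
V_out = 42.8 × 37.39 / (2.42 + 37.39) = 42.8 × 37.39/39.81 = 40.2 V.

V_out ≈ 40.2 V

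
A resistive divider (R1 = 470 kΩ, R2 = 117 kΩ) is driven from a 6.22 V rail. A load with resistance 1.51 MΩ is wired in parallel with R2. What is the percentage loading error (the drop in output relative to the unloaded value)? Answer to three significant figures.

The divider's output (Thévenin) resistance is R1‖R2 = 93.68 kΩ.
Fractional drop under load = R_th/(R_th + R_L) = 93.68 / (93.68 + 1510) = 0.05842.
So the output falls by 5.84 %.

5.84 %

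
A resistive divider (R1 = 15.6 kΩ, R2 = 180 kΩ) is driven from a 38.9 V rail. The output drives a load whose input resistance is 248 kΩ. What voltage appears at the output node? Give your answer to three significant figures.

V_out ≈ 33.8 V

The load sits in parallel with R2: R2‖R_L = (180 × 248) / (180 + 248) = 104.3 kΩ.
V_out = 38.9 × 104.3 / (15.6 + 104.3) = 38.9 × 104.3/119.9 = 33.8 V.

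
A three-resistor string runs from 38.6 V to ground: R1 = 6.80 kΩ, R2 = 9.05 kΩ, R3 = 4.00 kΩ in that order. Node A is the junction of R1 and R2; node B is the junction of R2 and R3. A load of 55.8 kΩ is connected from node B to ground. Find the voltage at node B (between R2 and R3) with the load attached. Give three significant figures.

V ≈ 7.36 V

At node B, R3 is in parallel with the load: R3‖R_L = 3.732 kΩ.
Below node A the resistance is R2 + (R3‖R_L) = 12.78 kΩ, so V_A = 38.6 × 12.78/19.58 = 25.20 V.
Then V_B = V_A × (R3‖R_L)/(R2 + R3‖R_L) = 25.20 × 3.732/12.78 = 7.36 V.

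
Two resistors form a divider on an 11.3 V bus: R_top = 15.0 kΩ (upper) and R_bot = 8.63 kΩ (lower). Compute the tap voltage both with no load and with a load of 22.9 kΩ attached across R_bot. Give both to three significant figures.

Unloaded: 4.13 V; loaded: 3.33 V

Open-circuit: V = 11.3 × 8.63/(15.0 + 8.63) = 4.13 V.
With the load, R_bot becomes R_bot‖R_L = 6.268 kΩ, so V = 11.3 × 6.268/21.27 = 3.33 V.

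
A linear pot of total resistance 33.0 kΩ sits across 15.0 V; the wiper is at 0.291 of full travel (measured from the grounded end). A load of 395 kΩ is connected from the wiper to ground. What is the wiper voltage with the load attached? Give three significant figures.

The wiper splits the pot into (1−α)R = 23.40 kΩ above and αR = 9.603 kΩ below.
Lower section ‖ load = 9.375 kΩ.
V_wiper = 15.0 × 9.375/(23.40 + 9.375) = 4.29 V.

V ≈ 4.29 V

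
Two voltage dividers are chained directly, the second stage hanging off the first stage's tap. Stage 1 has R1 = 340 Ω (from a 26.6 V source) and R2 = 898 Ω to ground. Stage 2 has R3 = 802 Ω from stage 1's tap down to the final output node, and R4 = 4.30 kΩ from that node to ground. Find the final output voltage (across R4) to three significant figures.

V_out ≈ 15.5 V

Stage 2 presents R3+R4 = 5102 Ω as a load on stage 1's tap.
Stage 1's lower leg becomes R2‖(R3+R4) = 763.6 Ω, so V_mid = 26.6 × 763.6/1104 = 18.40 V.
Stage 2 is itself unloaded: V_out = V_mid × R4/(R3+R4) = 18.40 × 4300/5102 = 15.5 V.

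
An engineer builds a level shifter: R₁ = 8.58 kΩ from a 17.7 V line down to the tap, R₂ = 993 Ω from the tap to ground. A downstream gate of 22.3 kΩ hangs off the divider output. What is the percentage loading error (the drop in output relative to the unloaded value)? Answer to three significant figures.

The divider's output (Thévenin) resistance is R₁‖R₂ = 890.0 Ω.
Fractional drop under load = R_th/(R_th + R_L) = 890.0 / (890.0 + 22300) = 0.03838.
So the output falls by 3.84 %.

3.84 %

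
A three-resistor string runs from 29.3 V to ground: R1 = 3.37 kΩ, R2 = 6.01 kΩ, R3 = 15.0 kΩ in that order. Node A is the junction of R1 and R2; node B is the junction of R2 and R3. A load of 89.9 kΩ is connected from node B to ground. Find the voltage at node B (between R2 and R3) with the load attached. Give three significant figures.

At node B, R3 is in parallel with the load: R3‖R_L = 12.86 kΩ.
Below node A the resistance is R2 + (R3‖R_L) = 18.87 kΩ, so V_A = 29.3 × 18.87/22.24 = 24.86 V.
Then V_B = V_A × (R3‖R_L)/(R2 + R3‖R_L) = 24.86 × 12.86/18.87 = 16.9 V.

V ≈ 16.9 V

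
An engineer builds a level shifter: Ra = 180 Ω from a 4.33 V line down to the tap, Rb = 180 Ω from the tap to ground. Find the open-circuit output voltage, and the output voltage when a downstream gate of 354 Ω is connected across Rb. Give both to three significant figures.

Unloaded: 2.17 V; loaded: 1.73 V

Open-circuit: V = 4.33 × 180/(180 + 180) = 2.17 V.
With the load, Rb becomes Rb‖R_L = 119.3 Ω, so V = 4.33 × 119.3/299.3 = 1.73 V.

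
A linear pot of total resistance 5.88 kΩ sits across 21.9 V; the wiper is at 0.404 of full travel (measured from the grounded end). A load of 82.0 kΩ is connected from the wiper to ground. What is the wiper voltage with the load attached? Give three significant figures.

V ≈ 8.70 V

The wiper splits the pot into (1−α)R = 3.504 kΩ above and αR = 2.376 kΩ below.
Lower section ‖ load = 2.309 kΩ.
V_wiper = 21.9 × 2.309/(3.504 + 2.309) = 8.70 V.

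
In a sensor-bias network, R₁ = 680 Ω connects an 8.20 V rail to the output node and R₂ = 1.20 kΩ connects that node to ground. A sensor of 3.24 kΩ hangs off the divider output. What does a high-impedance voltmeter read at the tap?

V_out ≈ 4.62 V

The load sits in parallel with R₂: R₂‖R_L = (1200 × 3240) / (1200 + 3240) = 875.7 Ω.
V_out = 8.20 × 875.7 / (680 + 875.7) = 8.20 × 875.7/1556 = 4.62 V.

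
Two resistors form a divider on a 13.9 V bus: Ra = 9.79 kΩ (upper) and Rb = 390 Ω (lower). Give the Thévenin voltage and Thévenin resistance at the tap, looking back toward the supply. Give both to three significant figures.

V_th = 0.533 V, R_th = 375 Ω

V_th is the open-circuit tap voltage: 13.9 × 390/(9790 + 390) = 0.533 V.
With the supply zeroed, Ra and Rb appear in parallel from the tap: R_th = Ra‖Rb = (9790 × 390)/10180 = 375 Ω.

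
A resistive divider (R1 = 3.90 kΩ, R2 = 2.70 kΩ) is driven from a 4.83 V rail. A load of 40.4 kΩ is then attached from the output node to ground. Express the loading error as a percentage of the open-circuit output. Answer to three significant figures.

3.80 %

The divider's output (Thévenin) resistance is R1‖R2 = 1.595 kΩ.
Fractional drop under load = R_th/(R_th + R_L) = 1.595 / (1.595 + 40.4) = 0.03799.
So the output falls by 3.80 %.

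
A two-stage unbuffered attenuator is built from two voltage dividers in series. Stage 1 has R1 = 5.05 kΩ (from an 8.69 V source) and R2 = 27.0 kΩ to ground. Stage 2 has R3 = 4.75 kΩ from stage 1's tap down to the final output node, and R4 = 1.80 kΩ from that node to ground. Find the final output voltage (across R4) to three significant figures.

V_out ≈ 1.22 V

Stage 2 presents R3+R4 = 6.550 kΩ as a load on stage 1's tap.
Stage 1's lower leg becomes R2‖(R3+R4) = 5.271 kΩ, so V_mid = 8.69 × 5.271/10.32 = 4.438 V.
Stage 2 is itself unloaded: V_out = V_mid × R4/(R3+R4) = 4.438 × 1.80/6.550 = 1.22 V.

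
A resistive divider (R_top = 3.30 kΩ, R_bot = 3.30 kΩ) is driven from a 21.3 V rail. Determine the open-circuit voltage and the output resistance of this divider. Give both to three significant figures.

V_th is the open-circuit tap voltage: 21.3 × 3.30/(3.30 + 3.30) = 10.7 V.
With the supply zeroed, R_top and R_bot appear in parallel from the tap: R_th = R_top‖R_bot = (3.30 × 3.30)/6.600 = 1.65 kΩ.

V_th = 10.7 V, R_th = 1.65 kΩ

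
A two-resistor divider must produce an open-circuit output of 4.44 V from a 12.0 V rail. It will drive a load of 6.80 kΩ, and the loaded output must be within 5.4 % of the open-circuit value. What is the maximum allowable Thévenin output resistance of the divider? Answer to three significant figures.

R_th ≤ 388 Ω

Loading drop = R_th/(R_th + R_L) ≤ 0.0540, so R_th ≤ R_L · ε/(1−ε) = 6.80 kΩ × 0.0540/0.9460 = 388 Ω.
(Any R1, R2 with R2/(R1+R2) = 0.370 and R1‖R2 ≤ 388 Ω will meet the spec.)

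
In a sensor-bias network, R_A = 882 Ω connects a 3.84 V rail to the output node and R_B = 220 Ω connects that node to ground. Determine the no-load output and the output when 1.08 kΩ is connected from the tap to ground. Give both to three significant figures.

Open-circuit: V = 3.84 × 220/(882 + 220) = 0.767 V.
With the load, R_B becomes R_B‖R_L = 182.8 Ω, so V = 3.84 × 182.8/1065 = 0.659 V.

Unloaded: 0.767 V; loaded: 0.659 V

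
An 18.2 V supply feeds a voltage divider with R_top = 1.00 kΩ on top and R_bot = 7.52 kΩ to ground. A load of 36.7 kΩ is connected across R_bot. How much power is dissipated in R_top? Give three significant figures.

P ≈ 6.32 mW

Total resistance from the source is R_top + (R_bot‖R_L) = 7.241 kΩ, so I = 18.2/7.241 kΩ = 2.513 mA.
P = I²·R_top = (2.513 mA)² × 1.00 kΩ = 6.32 mW.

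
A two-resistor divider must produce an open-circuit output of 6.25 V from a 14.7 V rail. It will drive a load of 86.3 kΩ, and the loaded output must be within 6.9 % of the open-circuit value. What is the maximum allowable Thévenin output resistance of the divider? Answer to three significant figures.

Loading drop = R_th/(R_th + R_L) ≤ 0.0690, so R_th ≤ R_L · ε/(1−ε) = 86.3 kΩ × 0.0690/0.9310 = 6.40 kΩ.
(Any R1, R2 with R2/(R1+R2) = 0.425 and R1‖R2 ≤ 6.40 kΩ will meet the spec.)

R_th ≤ 6.40 kΩ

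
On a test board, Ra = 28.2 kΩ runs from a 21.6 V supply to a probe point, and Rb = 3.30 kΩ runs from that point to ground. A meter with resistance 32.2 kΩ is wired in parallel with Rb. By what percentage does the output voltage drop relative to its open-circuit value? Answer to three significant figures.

8.40 %

Unloaded V = 21.6 × 3.30/31.50 = 2.2629 V.
Loaded: Rb‖R_L = 2.993 kΩ, giving V = 21.6 × 2.993/31.19 = 2.0727 V.
Drop = (2.2629 − 2.0727) / 2.2629 = 8.40 %.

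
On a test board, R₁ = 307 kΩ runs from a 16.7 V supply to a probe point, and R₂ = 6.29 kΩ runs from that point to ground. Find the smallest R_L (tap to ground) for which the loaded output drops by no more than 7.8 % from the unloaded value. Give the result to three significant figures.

R_L(min) ≈ 72.9 kΩ

Output resistance R_th = R₁‖R₂ = (307 × 6.29)/313.3 = 6.164 kΩ.
The fractional drop is R_th/(R_th + R_L); requiring this ≤ 0.0780 gives R_L ≥ R_th(1/0.0780 − 1) = 6.164 × 11.82 = 72.9 kΩ.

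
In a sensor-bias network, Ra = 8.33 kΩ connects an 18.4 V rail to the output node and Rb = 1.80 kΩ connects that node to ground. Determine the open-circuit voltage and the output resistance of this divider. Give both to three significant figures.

V_th = 3.27 V, R_th = 1.48 kΩ

V_th is the open-circuit tap voltage: 18.4 × 1.80/(8.33 + 1.80) = 3.27 V.
With the supply zeroed, Ra and Rb appear in parallel from the tap: R_th = Ra‖Rb = (8.33 × 1.80)/10.13 = 1.48 kΩ.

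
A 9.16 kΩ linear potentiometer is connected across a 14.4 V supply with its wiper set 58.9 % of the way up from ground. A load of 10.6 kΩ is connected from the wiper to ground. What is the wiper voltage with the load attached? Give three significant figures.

The wiper splits the pot into (1−α)R = 3.765 kΩ above and αR = 5.395 kΩ below.
Lower section ‖ load = 3.575 kΩ.
V_wiper = 14.4 × 3.575/(3.765 + 3.575) = 7.01 V.

V ≈ 7.01 V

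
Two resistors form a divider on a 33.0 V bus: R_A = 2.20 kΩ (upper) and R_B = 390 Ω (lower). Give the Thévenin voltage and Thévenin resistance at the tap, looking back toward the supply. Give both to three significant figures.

V_th = 4.97 V, R_th = 331 Ω

V_th is the open-circuit tap voltage: 33.0 × 390/(2200 + 390) = 4.97 V.
With the supply zeroed, R_A and R_B appear in parallel from the tap: R_th = R_A‖R_B = (2200 × 390)/2590 = 331 Ω.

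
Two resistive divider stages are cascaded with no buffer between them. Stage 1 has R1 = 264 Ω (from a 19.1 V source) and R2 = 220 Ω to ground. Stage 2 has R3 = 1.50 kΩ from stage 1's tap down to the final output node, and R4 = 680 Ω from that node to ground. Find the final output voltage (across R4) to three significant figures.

V_out ≈ 2.57 V

Stage 2 presents R3+R4 = 2180 Ω as a load on stage 1's tap.
Stage 1's lower leg becomes R2‖(R3+R4) = 199.8 Ω, so V_mid = 19.1 × 199.8/463.8 = 8.229 V.
Stage 2 is itself unloaded: V_out = V_mid × R4/(R3+R4) = 8.229 × 680/2180 = 2.57 V.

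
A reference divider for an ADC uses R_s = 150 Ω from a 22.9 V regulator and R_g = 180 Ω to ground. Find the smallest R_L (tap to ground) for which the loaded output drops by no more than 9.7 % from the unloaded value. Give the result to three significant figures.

Output resistance R_th = R_s‖R_g = (150 × 180)/330.0 = 81.82 Ω.
The fractional drop is R_th/(R_th + R_L); requiring this ≤ 0.0970 gives R_L ≥ R_th(1/0.0970 − 1) = 81.82 × 9.309 = 762 Ω.

R_L(min) ≈ 762 Ω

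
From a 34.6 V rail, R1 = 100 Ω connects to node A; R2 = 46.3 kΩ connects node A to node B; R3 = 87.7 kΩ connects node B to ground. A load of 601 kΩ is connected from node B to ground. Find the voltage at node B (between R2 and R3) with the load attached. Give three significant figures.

At node B, R3 is in parallel with the load: R3‖R_L = 76530 Ω.
Below node A the resistance is R2 + (R3‖R_L) = 122800 Ω, so V_A = 34.6 × 122800/122900 = 34.57 V.
Then V_B = V_A × (R3‖R_L)/(R2 + R3‖R_L) = 34.57 × 76530/122800 = 21.5 V.

V ≈ 21.5 V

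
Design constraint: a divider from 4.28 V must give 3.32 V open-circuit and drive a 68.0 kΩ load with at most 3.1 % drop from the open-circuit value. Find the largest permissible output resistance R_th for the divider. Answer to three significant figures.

Loading drop = R_th/(R_th + R_L) ≤ 0.0310, so R_th ≤ R_L · ε/(1−ε) = 68.0 kΩ × 0.0310/0.9690 = 2.18 kΩ.
(Any R1, R2 with R2/(R1+R2) = 0.776 and R1‖R2 ≤ 2.18 kΩ will meet the spec.)

R_th ≤ 2.18 kΩ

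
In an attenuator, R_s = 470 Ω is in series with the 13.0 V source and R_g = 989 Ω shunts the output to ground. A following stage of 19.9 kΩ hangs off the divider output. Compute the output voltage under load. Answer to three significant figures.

The load sits in parallel with R_g: R_g‖R_L = (989 × 19900) / (989 + 19900) = 942.2 Ω.
V_out = 13.0 × 942.2 / (470 + 942.2) = 13.0 × 942.2/1412 = 8.67 V.

V_out ≈ 8.67 V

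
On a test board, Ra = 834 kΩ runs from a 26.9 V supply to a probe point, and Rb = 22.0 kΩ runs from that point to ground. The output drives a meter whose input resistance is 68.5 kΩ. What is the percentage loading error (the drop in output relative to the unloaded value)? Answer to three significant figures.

23.8 %

The divider's output (Thévenin) resistance is Ra‖Rb = 21.43 kΩ.
Fractional drop under load = R_th/(R_th + R_L) = 21.43 / (21.43 + 68.5) = 0.2383.
So the output falls by 23.8 %.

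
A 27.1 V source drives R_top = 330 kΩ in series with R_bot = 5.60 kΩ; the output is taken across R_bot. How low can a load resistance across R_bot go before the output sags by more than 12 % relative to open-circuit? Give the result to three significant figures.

Output resistance R_th = R_top‖R_bot = (330 × 5.60)/335.6 = 5.507 kΩ.
The fractional drop is R_th/(R_th + R_L); requiring this ≤ 0.120 gives R_L ≥ R_th(1/0.120 − 1) = 5.507 × 7.333 = 40.4 kΩ.

R_L(min) ≈ 40.4 kΩ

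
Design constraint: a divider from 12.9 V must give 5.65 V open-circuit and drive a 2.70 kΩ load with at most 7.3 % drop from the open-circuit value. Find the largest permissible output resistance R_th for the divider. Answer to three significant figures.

Loading drop = R_th/(R_th + R_L) ≤ 0.0730, so R_th ≤ R_L · ε/(1−ε) = 2.70 kΩ × 0.0730/0.9270 = 213 Ω.

R_th ≤ 213 Ω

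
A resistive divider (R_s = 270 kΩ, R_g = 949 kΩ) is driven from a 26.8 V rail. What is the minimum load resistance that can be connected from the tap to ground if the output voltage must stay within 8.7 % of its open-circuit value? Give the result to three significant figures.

R_L(min) ≈ 2.21 MΩ

Output resistance R_th = R_s‖R_g = (270 × 949)/1219 = 210.2 kΩ.
The fractional drop is R_th/(R_th + R_L); requiring this ≤ 0.0870 gives R_L ≥ R_th(1/0.0870 − 1) = 210.2 × 10.49 = 2.21 MΩ.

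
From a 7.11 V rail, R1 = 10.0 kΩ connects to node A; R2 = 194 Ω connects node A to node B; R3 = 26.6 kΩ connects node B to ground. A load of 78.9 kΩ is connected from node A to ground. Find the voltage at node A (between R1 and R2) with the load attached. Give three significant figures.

Below node A the series string R2+R3 = 26790 Ω sits in parallel with the 78900 Ω load: 20000 Ω.
V_A = 7.11 × 20000/(10000 + 20000) = 4.74 V.

V ≈ 4.74 V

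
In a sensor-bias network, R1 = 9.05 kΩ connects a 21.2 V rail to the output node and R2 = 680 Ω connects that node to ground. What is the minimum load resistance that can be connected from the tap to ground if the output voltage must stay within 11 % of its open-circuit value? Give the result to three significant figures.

R_L(min) ≈ 5.12 kΩ

Output resistance R_th = R1‖R2 = (9050 × 680)/9730 = 632.5 Ω.
The fractional drop is R_th/(R_th + R_L); requiring this ≤ 0.110 gives R_L ≥ R_th(1/0.110 − 1) = 632.5 × 8.091 = 5.12 kΩ.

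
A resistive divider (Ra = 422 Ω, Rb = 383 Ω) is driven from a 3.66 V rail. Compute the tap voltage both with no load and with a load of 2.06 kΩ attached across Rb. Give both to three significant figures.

Open-circuit: V = 3.66 × 383/(422 + 383) = 1.74 V.
With the load, Rb becomes Rb‖R_L = 323.0 Ω, so V = 3.66 × 323.0/745.0 = 1.59 V.

Unloaded: 1.74 V; loaded: 1.59 V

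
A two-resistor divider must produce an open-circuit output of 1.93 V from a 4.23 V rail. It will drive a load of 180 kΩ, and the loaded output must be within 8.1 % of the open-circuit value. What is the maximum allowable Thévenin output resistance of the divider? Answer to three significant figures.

Loading drop = R_th/(R_th + R_L) ≤ 0.0810, so R_th ≤ R_L · ε/(1−ε) = 180 kΩ × 0.0810/0.9190 = 15.9 kΩ.
(Any R1, R2 with R2/(R1+R2) = 0.456 and R1‖R2 ≤ 15.9 kΩ will meet the spec.)

R_th ≤ 15.9 kΩ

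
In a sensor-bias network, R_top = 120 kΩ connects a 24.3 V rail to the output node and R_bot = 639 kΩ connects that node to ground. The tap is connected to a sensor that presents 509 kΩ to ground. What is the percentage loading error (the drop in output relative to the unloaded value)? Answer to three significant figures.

Unloaded V = 24.3 × 639/759.0 = 20.46 V.
Loaded: R_bot‖R_L = 283.3 kΩ, giving V = 24.3 × 283.3/403.3 = 17.07 V.
Drop = (20.46 − 17.07) / 20.46 = 16.6 %.

16.6 %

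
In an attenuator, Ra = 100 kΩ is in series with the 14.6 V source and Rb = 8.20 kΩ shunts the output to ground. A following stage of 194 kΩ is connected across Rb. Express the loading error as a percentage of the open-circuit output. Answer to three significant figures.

3.76 %

The divider's output (Thévenin) resistance is Ra‖Rb = 7.579 kΩ.
Fractional drop under load = R_th/(R_th + R_L) = 7.579 / (7.579 + 194) = 0.03760.
So the output falls by 3.76 %.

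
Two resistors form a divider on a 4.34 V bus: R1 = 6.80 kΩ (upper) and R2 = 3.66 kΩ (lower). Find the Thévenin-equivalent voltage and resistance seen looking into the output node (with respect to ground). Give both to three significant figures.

V_th is the open-circuit tap voltage: 4.34 × 3.66/(6.80 + 3.66) = 1.52 V.
With the supply zeroed, R1 and R2 appear in parallel from the tap: R_th = R1‖R2 = (6.80 × 3.66)/10.46 = 2.38 kΩ.

V_th = 1.52 V, R_th = 2.38 kΩ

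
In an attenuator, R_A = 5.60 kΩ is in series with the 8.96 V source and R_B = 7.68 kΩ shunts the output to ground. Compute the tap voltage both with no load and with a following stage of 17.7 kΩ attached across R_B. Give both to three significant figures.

Open-circuit: V = 8.96 × 7.68/(5.60 + 7.68) = 5.18 V.
With the load, R_B becomes R_B‖R_L = 5.356 kΩ, so V = 8.96 × 5.356/10.96 = 4.38 V.

Unloaded: 5.18 V; loaded: 4.38 V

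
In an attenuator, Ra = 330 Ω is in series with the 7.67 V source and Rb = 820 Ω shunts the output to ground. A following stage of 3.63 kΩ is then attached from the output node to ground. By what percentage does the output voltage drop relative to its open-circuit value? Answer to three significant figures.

6.09 %

The divider's output (Thévenin) resistance is Ra‖Rb = 235.3 Ω.
Fractional drop under load = R_th/(R_th + R_L) = 235.3 / (235.3 + 3630) = 0.06088.
So the output falls by 6.09 %.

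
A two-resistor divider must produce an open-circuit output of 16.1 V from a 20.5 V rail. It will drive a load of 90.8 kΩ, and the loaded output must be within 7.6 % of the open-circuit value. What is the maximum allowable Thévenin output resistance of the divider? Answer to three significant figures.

Loading drop = R_th/(R_th + R_L) ≤ 0.0760, so R_th ≤ R_L · ε/(1−ε) = 90.8 kΩ × 0.0760/0.9240 = 7.47 kΩ.

R_th ≤ 7.47 kΩ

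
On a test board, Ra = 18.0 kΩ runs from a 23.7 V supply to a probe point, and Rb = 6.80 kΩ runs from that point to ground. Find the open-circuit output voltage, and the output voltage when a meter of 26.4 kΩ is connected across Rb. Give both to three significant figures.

Unloaded: 6.50 V; loaded: 5.47 V

Open-circuit: V = 23.7 × 6.80/(18.0 + 6.80) = 6.50 V.
With the load, Rb becomes Rb‖R_L = 5.407 kΩ, so V = 23.7 × 5.407/23.41 = 5.47 V.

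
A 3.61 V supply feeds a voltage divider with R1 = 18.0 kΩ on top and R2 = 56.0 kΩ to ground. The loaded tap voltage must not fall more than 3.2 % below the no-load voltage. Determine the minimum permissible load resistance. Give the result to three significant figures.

R_L(min) ≈ 412 kΩ

Output resistance R_th = R1‖R2 = (18.0 × 56.0)/74.00 = 13.62 kΩ.
The fractional drop is R_th/(R_th + R_L); requiring this ≤ 0.0320 gives R_L ≥ R_th(1/0.0320 − 1) = 13.62 × 30.25 = 412 kΩ.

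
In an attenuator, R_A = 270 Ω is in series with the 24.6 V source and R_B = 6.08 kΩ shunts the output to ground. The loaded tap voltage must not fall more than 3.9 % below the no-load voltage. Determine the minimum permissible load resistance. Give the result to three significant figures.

R_L(min) ≈ 6.37 kΩ

Output resistance R_th = R_A‖R_B = (270 × 6080)/6350 = 258.5 Ω.
The fractional drop is R_th/(R_th + R_L); requiring this ≤ 0.0390 gives R_L ≥ R_th(1/0.0390 − 1) = 258.5 × 24.64 = 6.37 kΩ.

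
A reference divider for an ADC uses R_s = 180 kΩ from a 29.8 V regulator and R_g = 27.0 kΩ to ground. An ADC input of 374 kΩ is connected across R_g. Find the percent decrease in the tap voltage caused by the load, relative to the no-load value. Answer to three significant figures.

5.91 %

The divider's output (Thévenin) resistance is R_s‖R_g = 23.48 kΩ.
Fractional drop under load = R_th/(R_th + R_L) = 23.48 / (23.48 + 374) = 0.05907.
So the output falls by 5.91 %.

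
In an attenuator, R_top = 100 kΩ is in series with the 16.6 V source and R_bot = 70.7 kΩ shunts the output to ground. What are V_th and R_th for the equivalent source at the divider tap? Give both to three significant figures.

V_th is the open-circuit tap voltage: 16.6 × 70.7/(100 + 70.7) = 6.88 V.
With the supply zeroed, R_top and R_bot appear in parallel from the tap: R_th = R_top‖R_bot = (100 × 70.7)/170.7 = 41.4 kΩ.

V_th = 6.88 V, R_th = 41.4 kΩ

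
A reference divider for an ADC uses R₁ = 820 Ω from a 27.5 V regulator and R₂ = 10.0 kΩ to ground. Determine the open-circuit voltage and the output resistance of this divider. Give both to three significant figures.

V_th = 25.4 V, R_th = 758 Ω

V_th is the open-circuit tap voltage: 27.5 × 10000/(820 + 10000) = 25.4 V.
With the supply zeroed, R₁ and R₂ appear in parallel from the tap: R_th = R₁‖R₂ = (820 × 10000)/10820 = 758 Ω.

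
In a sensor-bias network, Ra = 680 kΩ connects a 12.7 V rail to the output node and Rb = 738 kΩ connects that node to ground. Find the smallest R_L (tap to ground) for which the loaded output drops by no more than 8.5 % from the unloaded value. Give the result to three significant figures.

R_L(min) ≈ 3.81 MΩ

Output resistance R_th = Ra‖Rb = (680 × 738)/1418 = 353.9 kΩ.
The fractional drop is R_th/(R_th + R_L); requiring this ≤ 0.0850 gives R_L ≥ R_th(1/0.0850 − 1) = 353.9 × 10.76 = 3.81 MΩ.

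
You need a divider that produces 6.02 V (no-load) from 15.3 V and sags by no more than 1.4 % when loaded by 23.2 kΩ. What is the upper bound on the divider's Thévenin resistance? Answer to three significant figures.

Loading drop = R_th/(R_th + R_L) ≤ 0.0140, so R_th ≤ R_L · ε/(1−ε) = 23.2 kΩ × 0.0140/0.9860 = 329 Ω.
(Any R1, R2 with R2/(R1+R2) = 0.393 and R1‖R2 ≤ 329 Ω will meet the spec.)

R_th ≤ 329 Ω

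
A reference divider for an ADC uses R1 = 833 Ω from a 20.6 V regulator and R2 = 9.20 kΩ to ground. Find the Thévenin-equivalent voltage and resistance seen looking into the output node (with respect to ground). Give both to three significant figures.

V_th = 18.9 V, R_th = 764 Ω

V_th is the open-circuit tap voltage: 20.6 × 9200/(833 + 9200) = 18.9 V.
With the supply zeroed, R1 and R2 appear in parallel from the tap: R_th = R1‖R2 = (833 × 9200)/10030 = 764 Ω.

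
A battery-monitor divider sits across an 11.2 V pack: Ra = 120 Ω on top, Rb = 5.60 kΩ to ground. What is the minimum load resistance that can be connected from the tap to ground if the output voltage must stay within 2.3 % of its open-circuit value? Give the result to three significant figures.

R_L(min) ≈ 4.99 kΩ

Output resistance R_th = Ra‖Rb = (120 × 5600)/5720 = 117.5 Ω.
The fractional drop is R_th/(R_th + R_L); requiring this ≤ 0.0230 gives R_L ≥ R_th(1/0.0230 − 1) = 117.5 × 42.48 = 4.99 kΩ.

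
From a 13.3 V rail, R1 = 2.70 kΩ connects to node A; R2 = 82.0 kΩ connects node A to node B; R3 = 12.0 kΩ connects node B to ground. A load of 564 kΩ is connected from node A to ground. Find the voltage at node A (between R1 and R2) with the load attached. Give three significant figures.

V ≈ 12.9 V

Below node A the series string R2+R3 = 94.00 kΩ sits in parallel with the 564 kΩ load: 80.57 kΩ.
V_A = 13.3 × 80.57/(2.70 + 80.57) = 12.9 V.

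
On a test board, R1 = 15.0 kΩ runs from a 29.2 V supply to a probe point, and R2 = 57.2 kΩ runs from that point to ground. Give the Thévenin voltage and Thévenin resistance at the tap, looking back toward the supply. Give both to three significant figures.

V_th is the open-circuit tap voltage: 29.2 × 57.2/(15.0 + 57.2) = 23.1 V.
With the supply zeroed, R1 and R2 appear in parallel from the tap: R_th = R1‖R2 = (15.0 × 57.2)/72.20 = 11.9 kΩ.

V_th = 23.1 V, R_th = 11.9 kΩ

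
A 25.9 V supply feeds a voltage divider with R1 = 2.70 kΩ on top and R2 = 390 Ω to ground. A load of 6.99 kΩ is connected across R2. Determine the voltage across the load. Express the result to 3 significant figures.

The load sits in parallel with R2: R2‖R_L = (390 × 6990) / (390 + 6990) = 369.4 Ω.
V_out = 25.9 × 369.4 / (2700 + 369.4) = 25.9 × 369.4/3069 = 3.12 V.

V_out ≈ 3.12 V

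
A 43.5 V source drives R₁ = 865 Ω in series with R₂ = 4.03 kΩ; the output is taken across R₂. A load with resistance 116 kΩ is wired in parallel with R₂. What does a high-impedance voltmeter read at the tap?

The load sits in parallel with R₂: R₂‖R_L = (4030 × 116000) / (4030 + 116000) = 3895 Ω.
V_out = 43.5 × 3895 / (865 + 3895) = 43.5 × 3895/4760 = 35.6 V.
(Unloaded it would have been 35.8 V.)

V_out ≈ 35.6 V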